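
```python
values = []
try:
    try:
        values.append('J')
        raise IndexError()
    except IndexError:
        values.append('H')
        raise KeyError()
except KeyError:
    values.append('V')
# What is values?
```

Step-by-step execution trace:
1. Inner try: `values.append('J')` → values = ['J'].
2. `raise IndexError()` raises IndexError.
3. Inner `except IndexError` matches → `values.append('H')` → values = ['J', 'H'].
4. `raise KeyError()` raises KeyError; propagates to outer try.
5. Outer `except KeyError` matches → `values.append('V')` → values = ['J', 'H', 'V'].
Result: ['J', 'H', 'V']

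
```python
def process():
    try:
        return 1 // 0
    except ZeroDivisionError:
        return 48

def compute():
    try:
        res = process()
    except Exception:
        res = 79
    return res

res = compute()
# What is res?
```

Step-by-step execution trace:
1. `compute()` calls `process()`.
2. In process: `1 // 0` raises ZeroDivisionError; `except ZeroDivisionError` catches it → returns 48.
3. In compute: `res = process()` → res = 48. No exception reaches compute.
4. `except Exception` is skipped; compute returns 48.
5. res = 48.
Result: 48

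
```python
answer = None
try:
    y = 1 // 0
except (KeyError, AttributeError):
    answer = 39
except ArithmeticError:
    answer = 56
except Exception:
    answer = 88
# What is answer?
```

Step-by-step execution trace:
1. `y = 1 // 0` raises ZeroDivisionError.
2. `except (KeyError, AttributeError)` does not match ZeroDivisionError; skipped.
3. `except ArithmeticError` matches (ZeroDivisionError is a subclass of ArithmeticError) → answer = 56.
4. `except Exception` is not reached.
Result: 56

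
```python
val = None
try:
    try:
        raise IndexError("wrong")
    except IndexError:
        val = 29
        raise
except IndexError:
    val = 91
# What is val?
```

Step-by-step execution trace:
1. Inner try: `raise IndexError("wrong")` raises IndexError.
2. Inner `except IndexError` matches → val = 29.
3. bare `raise` re-raises the same IndexError.
4. Outer `except IndexError` matches → val = 91.
Result: 91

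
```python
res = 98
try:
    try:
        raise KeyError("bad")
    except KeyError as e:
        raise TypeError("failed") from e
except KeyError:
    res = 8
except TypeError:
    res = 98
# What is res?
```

Step-by-step execution trace:
1. Inner try raises KeyError; inner `except KeyError as e` catches it.
2. `raise TypeError(...) from e` raises TypeError (KeyError is attached as __cause__, but only TypeError is active).
3. Outer `except KeyError` does not match TypeError; skipped.
4. Outer `except TypeError` matches → res = 98.
Result: 98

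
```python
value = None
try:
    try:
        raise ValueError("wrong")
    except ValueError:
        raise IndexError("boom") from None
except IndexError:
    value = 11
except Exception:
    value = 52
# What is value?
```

Step-by-step execution trace:
1. Inner try raises ValueError; inner `except ValueError` catches it.
2. `raise IndexError(...) from None` raises IndexError (from None suppresses __context__, but the active exception is still IndexError).
3. Outer `except IndexError` matches → value = 11.
4. `except Exception` is not reached.
Result: 11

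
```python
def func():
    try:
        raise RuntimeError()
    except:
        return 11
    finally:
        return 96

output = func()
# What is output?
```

Step-by-step execution trace:
1. `func()` enters try: `raise RuntimeError()` raises RuntimeError.
2. bare `except` matches → `return 11` sets pending return value 11.
3. Before returning, `finally: return 96` runs and overrides the pending return.
4. func() returns 96 → output = 96.
Result: 96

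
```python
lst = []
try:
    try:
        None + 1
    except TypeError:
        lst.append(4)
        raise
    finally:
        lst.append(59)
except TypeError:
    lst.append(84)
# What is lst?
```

Step-by-step execution trace:
1. Inner try: `None + 1` raises TypeError.
2. Inner `except TypeError` matches → `lst.append(4)` → lst = [4].
3. bare `raise` re-raises TypeError.
4. Inner `finally` runs during unwinding: `lst.append(59)` → lst = [4, 59].
5. Outer `except TypeError` matches → `lst.append(84)` → lst = [4, 59, 84].
Result: [4, 59, 84]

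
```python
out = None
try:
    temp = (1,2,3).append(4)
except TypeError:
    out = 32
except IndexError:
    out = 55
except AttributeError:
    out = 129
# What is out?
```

Step-by-step execution trace:
1. `temp = (1,2,3).append(4)` raises AttributeError.
2. `except TypeError` does not match AttributeError; skipped.
3. `except IndexError` does not match AttributeError; skipped.
4. `except AttributeError` matches → out = 129.
Result: 129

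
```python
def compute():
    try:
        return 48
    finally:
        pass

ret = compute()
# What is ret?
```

Step-by-step execution trace:
1. `compute()` enters try: `return 48` sets pending return value 48.
2. Before returning, `finally: pass` runs (no effect).
3. compute() returns 48 → ret = 48.
Result: 48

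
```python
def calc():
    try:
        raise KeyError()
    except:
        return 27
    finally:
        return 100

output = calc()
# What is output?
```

Step-by-step execution trace:
1. `calc()` enters try: `raise KeyError()` raises KeyError.
2. bare `except` matches → `return 27` sets pending return value 27.
3. Before returning, `finally: return 100` runs and overrides the pending return.
4. calc() returns 100 → output = 100.
Result: 100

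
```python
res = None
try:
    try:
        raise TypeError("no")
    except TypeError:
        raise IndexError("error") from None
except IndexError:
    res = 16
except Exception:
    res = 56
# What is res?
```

Step-by-step execution trace:
1. Inner try raises TypeError; inner `except TypeError` catches it.
2. `raise IndexError(...) from None` raises IndexError (from None suppresses __context__, but the active exception is still IndexError).
3. Outer `except IndexError` matches → res = 16.
4. `except Exception` is not reached.
Result: 16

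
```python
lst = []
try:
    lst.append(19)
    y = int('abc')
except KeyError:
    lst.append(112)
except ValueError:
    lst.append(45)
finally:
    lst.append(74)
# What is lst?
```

Step-by-step execution trace:
1. try: `lst.append(19)` → lst = [19].
2. `y = int('abc')` raises ValueError.
3. `except KeyError` does not match ValueError; skipped.
4. `except ValueError` matches → `lst.append(45)` → lst = [19, 45].
5. finally always runs: `lst.append(74)` → lst = [19, 45, 74].
Result: [19, 45, 74]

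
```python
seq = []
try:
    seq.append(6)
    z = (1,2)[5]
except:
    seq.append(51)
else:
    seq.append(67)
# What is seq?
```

Step-by-step execution trace:
1. try: `seq.append(6)` → seq = [6].
2. `z = (1,2)[5]` raises IndexError.
3. bare `except` matches → `seq.append(51)` → seq = [6, 51].
4. `else` is skipped (an exception was raised).
Result: [6, 51]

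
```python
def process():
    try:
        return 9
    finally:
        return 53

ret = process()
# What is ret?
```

Step-by-step execution trace:
1. `process()` enters try: `return 9` sets pending return value 9.
2. Before returning, `finally: return 53` runs and overrides the pending return.
3. process() returns 53 → ret = 53.
Result: 53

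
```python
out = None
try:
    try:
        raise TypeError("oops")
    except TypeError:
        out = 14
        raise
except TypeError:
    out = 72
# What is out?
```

Step-by-step execution trace:
1. Inner try: `raise TypeError("oops")` raises TypeError.
2. Inner `except TypeError` matches → out = 14.
3. bare `raise` re-raises the same TypeError.
4. Outer `except TypeError` matches → out = 72.
Result: 72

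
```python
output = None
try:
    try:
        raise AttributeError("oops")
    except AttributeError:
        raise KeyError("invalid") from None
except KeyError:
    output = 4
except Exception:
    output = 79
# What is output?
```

Step-by-step execution trace:
1. Inner try raises AttributeError; inner `except AttributeError` catches it.
2. `raise KeyError(...) from None` raises KeyError (from None suppresses __context__, but the active exception is still KeyError).
3. Outer `except KeyError` matches → output = 4.
4. `except Exception` is not reached.
Result: 4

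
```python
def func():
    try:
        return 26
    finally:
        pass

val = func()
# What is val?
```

Step-by-step execution trace:
1. `func()` enters try: `return 26` sets pending return value 26.
2. Before returning, `finally: pass` runs (no effect).
3. func() returns 26 → val = 26.
Result: 26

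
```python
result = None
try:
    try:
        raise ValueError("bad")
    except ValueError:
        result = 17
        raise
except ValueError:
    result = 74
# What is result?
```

Step-by-step execution trace:
1. Inner try: `raise ValueError("bad")` raises ValueError.
2. Inner `except ValueError` matches → result = 17.
3. bare `raise` re-raises the same ValueError.
4. Outer `except ValueError` matches → result = 74.
Result: 74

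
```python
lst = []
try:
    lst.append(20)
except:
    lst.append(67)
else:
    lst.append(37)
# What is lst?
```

Step-by-step execution trace:
1. try: `lst.append(20)` → lst = [20]. No exception raised.
2. `except` is skipped.
3. `else` runs (try completed without exception): `lst.append(37)` → lst = [20, 37].
Result: [20, 37]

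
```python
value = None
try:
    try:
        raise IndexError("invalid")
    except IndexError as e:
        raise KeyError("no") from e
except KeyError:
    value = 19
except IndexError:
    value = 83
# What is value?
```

Step-by-step execution trace:
1. Inner try raises IndexError; inner `except IndexError as e` catches it.
2. `raise KeyError(...) from e` raises KeyError (IndexError is attached as __cause__, but only KeyError is active).
3. Outer `except KeyError` matches → value = 19.
4. `except IndexError` is not reached.
Result: 19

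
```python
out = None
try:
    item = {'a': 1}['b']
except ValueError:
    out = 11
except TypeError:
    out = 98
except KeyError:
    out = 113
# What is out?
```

Step-by-step execution trace:
1. `item = {'a': 1}['b']` raises KeyError.
2. `except ValueError` does not match KeyError; skipped.
3. `except TypeError` does not match KeyError; skipped.
4. `except KeyError` matches → out = 113.
Result: 113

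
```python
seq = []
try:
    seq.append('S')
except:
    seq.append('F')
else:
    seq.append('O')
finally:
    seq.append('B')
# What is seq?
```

Step-by-step execution trace:
1. try: `seq.append('S')` → seq = ['S']. No exception raised.
2. `except` is skipped.
3. `else` runs: `seq.append('O')` → seq = ['S', 'O'].
4. `finally` always runs: `seq.append('B')` → seq = ['S', 'O', 'B'].
Result: ['S', 'O', 'B']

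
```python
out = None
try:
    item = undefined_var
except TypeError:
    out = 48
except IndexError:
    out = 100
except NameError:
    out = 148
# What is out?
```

Step-by-step execution trace:
1. `item = undefined_var` raises NameError.
2. `except TypeError` does not match NameError; skipped.
3. `except IndexError` does not match NameError; skipped.
4. `except NameError` matches → out = 148.
Result: 148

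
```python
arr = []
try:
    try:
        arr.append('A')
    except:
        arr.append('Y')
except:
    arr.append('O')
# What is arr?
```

Step-by-step execution trace:
1. Inner try: `arr.append('A')` → arr = ['A']. No exception raised.
2. Inner `except` is skipped.
3. Inner try completes normally; outer `except` is skipped.
Result: ['A']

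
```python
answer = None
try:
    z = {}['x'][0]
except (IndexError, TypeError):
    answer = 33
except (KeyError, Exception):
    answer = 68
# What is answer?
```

Step-by-step execution trace:
1. `z = {}['x'][0]` raises KeyError.
2. `except (IndexError, TypeError)` does not match KeyError; skipped.
3. `except (KeyError, Exception)` matches (KeyError is in the tuple) → answer = 68.
Result: 68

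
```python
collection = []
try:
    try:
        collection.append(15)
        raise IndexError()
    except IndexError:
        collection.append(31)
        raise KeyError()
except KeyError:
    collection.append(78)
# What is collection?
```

Step-by-step execution trace:
1. Inner try: `collection.append(15)` → collection = [15].
2. `raise IndexError()` raises IndexError.
3. Inner `except IndexError` matches → `collection.append(31)` → collection = [15, 31].
4. `raise KeyError()` raises KeyError; propagates to outer try.
5. Outer `except KeyError` matches → `collection.append(78)` → collection = [15, 31, 78].
Result: [15, 31, 78]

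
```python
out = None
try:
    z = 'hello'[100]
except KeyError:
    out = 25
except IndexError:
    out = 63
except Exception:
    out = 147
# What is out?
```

Step-by-step execution trace:
1. `z = 'hello'[100]` raises IndexError.
2. `except KeyError` does not match IndexError; skipped.
3. `except IndexError` matches → out = 63.
4. Remaining except clauses are skipped.
Result: 63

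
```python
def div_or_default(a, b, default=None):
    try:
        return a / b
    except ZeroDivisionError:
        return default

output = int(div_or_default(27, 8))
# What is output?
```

Step-by-step execution trace:
1. `div_or_default(27, 8)` enters try: `return 27 / 8` → returns 3.375. No exception raised.
2. `except ZeroDivisionError` is skipped.
3. `int(3.375)` → 3 → output = 3.
Result: 3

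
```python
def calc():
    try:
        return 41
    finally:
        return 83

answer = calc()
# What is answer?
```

Step-by-step execution trace:
1. `calc()` enters try: `return 41` sets pending return value 41.
2. Before returning, `finally: return 83` runs and overrides the pending return.
3. calc() returns 83 → answer = 83.
Result: 83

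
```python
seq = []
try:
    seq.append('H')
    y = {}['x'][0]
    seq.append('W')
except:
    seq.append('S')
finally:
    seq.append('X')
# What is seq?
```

Step-by-step execution trace:
1. try: `seq.append('H')` → seq = ['H'].
2. `y = {}['x'][0]` raises KeyError; `seq.append('W')` is not reached.
3. bare `except` matches → `seq.append('S')` → seq = ['H', 'S'].
4. finally always runs: `seq.append('X')` → seq = ['H', 'S', 'X'].
Result: ['H', 'S', 'X']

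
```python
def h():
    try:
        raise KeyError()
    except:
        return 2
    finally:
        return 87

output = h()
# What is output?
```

Step-by-step execution trace:
1. `h()` enters try: `raise KeyError()` raises KeyError.
2. bare `except` matches → `return 2` sets pending return value 2.
3. Before returning, `finally: return 87` runs and overrides the pending return.
4. h() returns 87 → output = 87.
Result: 87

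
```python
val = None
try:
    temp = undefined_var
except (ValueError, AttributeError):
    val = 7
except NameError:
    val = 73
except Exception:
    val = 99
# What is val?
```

Step-by-step execution trace:
1. `temp = undefined_var` raises NameError.
2. `except (ValueError, AttributeError)` does not match NameError; skipped.
3. `except NameError` matches (exact type match) → val = 73.
4. `except Exception` is not reached.
Result: 73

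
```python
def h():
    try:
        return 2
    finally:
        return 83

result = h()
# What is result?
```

Step-by-step execution trace:
1. `h()` enters try: `return 2` sets pending return value 2.
2. Before returning, `finally: return 83` runs and overrides the pending return.
3. h() returns 83 → result = 83.
Result: 83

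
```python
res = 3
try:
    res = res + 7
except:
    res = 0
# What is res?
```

Step-by-step execution trace:
1. res starts at 3.
2. try: `res = res + 7` → res = 10. No exception raised.
3. `except` is skipped.
Result: 10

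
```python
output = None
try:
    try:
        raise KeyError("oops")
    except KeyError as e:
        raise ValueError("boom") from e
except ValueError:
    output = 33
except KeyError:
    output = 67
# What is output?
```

Step-by-step execution trace:
1. Inner try raises KeyError; inner `except KeyError as e` catches it.
2. `raise ValueError(...) from e` raises ValueError (KeyError is attached as __cause__, but only ValueError is active).
3. Outer `except ValueError` matches → output = 33.
4. `except KeyError` is not reached.
Result: 33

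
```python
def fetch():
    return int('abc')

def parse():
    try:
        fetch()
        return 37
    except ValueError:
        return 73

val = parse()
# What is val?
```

Step-by-step execution trace:
1. `parse()` calls `fetch()`.
2. `fetch()` evaluates `int('abc')`, which raises ValueError; it propagates to the caller.
3. `return 37` is not reached.
4. `except ValueError` in parse matches → returns 73.
5. val = 73.
Result: 73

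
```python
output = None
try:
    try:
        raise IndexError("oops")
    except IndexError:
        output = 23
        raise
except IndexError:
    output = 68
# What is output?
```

Step-by-step execution trace:
1. Inner try: `raise IndexError("oops")` raises IndexError.
2. Inner `except IndexError` matches → output = 23.
3. bare `raise` re-raises the same IndexError.
4. Outer `except IndexError` matches → output = 68.
Result: 68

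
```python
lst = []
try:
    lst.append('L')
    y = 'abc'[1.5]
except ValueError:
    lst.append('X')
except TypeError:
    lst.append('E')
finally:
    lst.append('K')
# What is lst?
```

Step-by-step execution trace:
1. try: `lst.append('L')` → lst = ['L'].
2. `y = 'abc'[1.5]` raises TypeError.
3. `except ValueError` does not match TypeError; skipped.
4. `except TypeError` matches → `lst.append('E')` → lst = ['L', 'E'].
5. finally always runs: `lst.append('K')` → lst = ['L', 'E', 'K'].
Result: ['L', 'E', 'K']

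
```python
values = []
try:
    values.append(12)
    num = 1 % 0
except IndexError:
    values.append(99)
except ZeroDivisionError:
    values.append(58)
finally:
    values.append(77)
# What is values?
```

Step-by-step execution trace:
1. try: `values.append(12)` → values = [12].
2. `num = 1 % 0` raises ZeroDivisionError.
3. `except IndexError` does not match ZeroDivisionError; skipped.
4. `except ZeroDivisionError` matches → `values.append(58)` → values = [12, 58].
5. finally always runs: `values.append(77)` → values = [12, 58, 77].
Result: [12, 58, 77]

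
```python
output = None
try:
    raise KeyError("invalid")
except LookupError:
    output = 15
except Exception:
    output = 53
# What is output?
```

Step-by-step execution trace:
1. `raise KeyError(...)` raises KeyError.
2. `except LookupError` matches (KeyError is a subclass of LookupError) → output = 15.
3. `except Exception` is not reached.
Result: 15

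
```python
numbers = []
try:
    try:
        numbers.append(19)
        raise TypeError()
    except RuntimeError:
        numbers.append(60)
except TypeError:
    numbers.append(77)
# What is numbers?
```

Step-by-step execution trace:
1. Inner try: `numbers.append(19)` → numbers = [19].
2. `raise TypeError()` raises TypeError.
3. Inner `except RuntimeError` does not match TypeError; exception propagates to outer try.
4. Outer `except TypeError` matches → `numbers.append(77)` → numbers = [19, 77].
Result: [19, 77]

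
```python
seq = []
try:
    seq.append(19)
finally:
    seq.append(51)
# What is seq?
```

Step-by-step execution trace:
1. try: `seq.append(19)` → seq = [19].
2. The try body completes without raising.
3. finally always runs: `seq.append(51)` → seq = [19, 51].
Result: [19, 51]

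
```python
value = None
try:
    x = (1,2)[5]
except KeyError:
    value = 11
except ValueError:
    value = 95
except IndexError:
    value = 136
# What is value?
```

Step-by-step execution trace:
1. `x = (1,2)[5]` raises IndexError.
2. `except KeyError` does not match IndexError; skipped.
3. `except ValueError` does not match IndexError; skipped.
4. `except IndexError` matches → value = 136.
Result: 136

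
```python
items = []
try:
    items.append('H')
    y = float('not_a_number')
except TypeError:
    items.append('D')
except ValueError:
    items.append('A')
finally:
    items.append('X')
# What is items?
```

Step-by-step execution trace:
1. try: `items.append('H')` → items = ['H'].
2. `y = float('not_a_number')` raises ValueError.
3. `except TypeError` does not match ValueError; skipped.
4. `except ValueError` matches → `items.append('A')` → items = ['H', 'A'].
5. finally always runs: `items.append('X')` → items = ['H', 'A', 'X'].
Result: ['H', 'A', 'X']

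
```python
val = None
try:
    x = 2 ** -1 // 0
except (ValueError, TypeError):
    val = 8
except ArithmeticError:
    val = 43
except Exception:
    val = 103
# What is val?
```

Step-by-step execution trace:
1. `x = 2 ** -1 // 0` raises ZeroDivisionError.
2. `except (ValueError, TypeError)` does not match ZeroDivisionError; skipped.
3. `except ArithmeticError` matches (ZeroDivisionError is a subclass of ArithmeticError) → val = 43.
4. `except Exception` is not reached.
Result: 43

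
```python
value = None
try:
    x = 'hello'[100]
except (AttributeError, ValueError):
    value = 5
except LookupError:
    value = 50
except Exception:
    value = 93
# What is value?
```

Step-by-step execution trace:
1. `x = 'hello'[100]` raises IndexError.
2. `except (AttributeError, ValueError)` does not match IndexError; skipped.
3. `except LookupError` matches (IndexError is a subclass of LookupError) → value = 50.
4. `except Exception` is not reached.
Result: 50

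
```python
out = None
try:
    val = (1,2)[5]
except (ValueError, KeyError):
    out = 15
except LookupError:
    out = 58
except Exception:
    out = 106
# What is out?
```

Step-by-step execution trace:
1. `val = (1,2)[5]` raises IndexError.
2. `except (ValueError, KeyError)` does not match IndexError; skipped.
3. `except LookupError` matches (IndexError is a subclass of LookupError) → out = 58.
4. `except Exception` is not reached.
Result: 58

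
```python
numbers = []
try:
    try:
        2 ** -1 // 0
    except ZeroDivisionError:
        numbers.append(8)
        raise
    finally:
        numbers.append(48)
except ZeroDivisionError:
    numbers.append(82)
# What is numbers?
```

Step-by-step execution trace:
1. Inner try: `2 ** -1 // 0` raises ZeroDivisionError.
2. Inner `except ZeroDivisionError` matches → `numbers.append(8)` → numbers = [8].
3. bare `raise` re-raises ZeroDivisionError.
4. Inner `finally` runs during unwinding: `numbers.append(48)` → numbers = [8, 48].
5. Outer `except ZeroDivisionError` matches → `numbers.append(82)` → numbers = [8, 48, 82].
Result: [8, 48, 82]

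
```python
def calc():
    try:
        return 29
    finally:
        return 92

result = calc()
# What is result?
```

Step-by-step execution trace:
1. `calc()` enters try: `return 29` sets pending return value 29.
2. Before returning, `finally: return 92` runs and overrides the pending return.
3. calc() returns 92 → result = 92.
Result: 92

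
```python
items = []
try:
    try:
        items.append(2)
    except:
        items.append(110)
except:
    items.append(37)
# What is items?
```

Step-by-step execution trace:
1. Inner try: `items.append(2)` → items = [2]. No exception raised.
2. Inner `except` is skipped.
3. Inner try completes normally; outer `except` is skipped.
Result: [2]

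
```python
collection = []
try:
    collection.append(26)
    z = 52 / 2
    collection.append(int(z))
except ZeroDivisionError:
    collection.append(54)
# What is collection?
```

Step-by-step execution trace:
1. try: `collection.append(26)` → collection = [26].
2. `z = 52 / 2` → z = 26.0. No exception raised.
3. `collection.append(int(z))` → collection = [26, 26].
4. `except ZeroDivisionError` is skipped (no exception was raised).
Result: [26, 26]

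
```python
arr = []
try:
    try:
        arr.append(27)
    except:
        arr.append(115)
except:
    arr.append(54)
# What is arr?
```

Step-by-step execution trace:
1. Inner try: `arr.append(27)` → arr = [27]. No exception raised.
2. Inner `except` is skipped.
3. Inner try completes normally; outer `except` is skipped.
Result: [27]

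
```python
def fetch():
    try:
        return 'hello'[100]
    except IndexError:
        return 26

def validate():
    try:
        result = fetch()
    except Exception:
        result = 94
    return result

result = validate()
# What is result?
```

Step-by-step execution trace:
1. `validate()` calls `fetch()`.
2. In fetch: `'hello'[100]` raises IndexError; `except IndexError` catches it → returns 26.
3. In validate: `result = fetch()` → result = 26. No exception reaches validate.
4. `except Exception` is skipped; validate returns 26.
5. result = 26.
Result: 26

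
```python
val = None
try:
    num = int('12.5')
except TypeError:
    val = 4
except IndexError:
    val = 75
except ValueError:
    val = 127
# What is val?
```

Step-by-step execution trace:
1. `num = int('12.5')` raises ValueError.
2. `except TypeError` does not match ValueError; skipped.
3. `except IndexError` does not match ValueError; skipped.
4. `except ValueError` matches → val = 127.
Result: 127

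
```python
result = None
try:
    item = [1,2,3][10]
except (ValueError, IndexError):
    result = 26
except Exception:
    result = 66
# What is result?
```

Step-by-step execution trace:
1. `item = [1,2,3][10]` raises IndexError.
2. `except (ValueError, IndexError)` matches (IndexError is in the tuple) → result = 26.
3. `except Exception` is not reached.
Result: 26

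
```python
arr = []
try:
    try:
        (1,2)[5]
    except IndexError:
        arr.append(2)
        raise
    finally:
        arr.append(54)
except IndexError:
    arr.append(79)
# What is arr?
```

Step-by-step execution trace:
1. Inner try: `(1,2)[5]` raises IndexError.
2. Inner `except IndexError` matches → `arr.append(2)` → arr = [2].
3. bare `raise` re-raises IndexError.
4. Inner `finally` runs during unwinding: `arr.append(54)` → arr = [2, 54].
5. Outer `except IndexError` matches → `arr.append(79)` → arr = [2, 54, 79].
Result: [2, 54, 79]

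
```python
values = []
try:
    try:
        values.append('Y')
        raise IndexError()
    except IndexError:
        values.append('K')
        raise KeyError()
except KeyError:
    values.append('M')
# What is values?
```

Step-by-step execution trace:
1. Inner try: `values.append('Y')` → values = ['Y'].
2. `raise IndexError()` raises IndexError.
3. Inner `except IndexError` matches → `values.append('K')` → values = ['Y', 'K'].
4. `raise KeyError()` raises KeyError; propagates to outer try.
5. Outer `except KeyError` matches → `values.append('M')` → values = ['Y', 'K', 'M'].
Result: ['Y', 'K', 'M']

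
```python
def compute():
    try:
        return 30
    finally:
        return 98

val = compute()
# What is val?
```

Step-by-step execution trace:
1. `compute()` enters try: `return 30` sets pending return value 30.
2. Before returning, `finally: return 98` runs and overrides the pending return.
3. compute() returns 98 → val = 98.
Result: 98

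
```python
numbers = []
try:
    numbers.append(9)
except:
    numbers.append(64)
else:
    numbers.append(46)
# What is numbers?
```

Step-by-step execution trace:
1. try: `numbers.append(9)` → numbers = [9]. No exception raised.
2. `except` is skipped.
3. `else` runs (try completed without exception): `numbers.append(46)` → numbers = [9, 46].
Result: [9, 46]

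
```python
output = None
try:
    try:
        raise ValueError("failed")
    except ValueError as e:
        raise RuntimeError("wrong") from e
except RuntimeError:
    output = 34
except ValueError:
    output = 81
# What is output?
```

Step-by-step execution trace:
1. Inner try raises ValueError; inner `except ValueError as e` catches it.
2. `raise RuntimeError(...) from e` raises RuntimeError (ValueError is attached as __cause__, but only RuntimeError is active).
3. Outer `except RuntimeError` matches → output = 34.
4. `except ValueError` is not reached.
Result: 34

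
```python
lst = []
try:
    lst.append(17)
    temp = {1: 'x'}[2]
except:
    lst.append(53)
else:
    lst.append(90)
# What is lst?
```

Step-by-step execution trace:
1. try: `lst.append(17)` → lst = [17].
2. `temp = {1: 'x'}[2]` raises KeyError.
3. bare `except` matches → `lst.append(53)` → lst = [17, 53].
4. `else` is skipped (an exception was raised).
Result: [17, 53]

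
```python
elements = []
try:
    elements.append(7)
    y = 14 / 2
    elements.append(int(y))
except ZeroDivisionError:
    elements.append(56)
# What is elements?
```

Step-by-step execution trace:
1. try: `elements.append(7)` → elements = [7].
2. `y = 14 / 2` → y = 7.0. No exception raised.
3. `elements.append(int(y))` → elements = [7, 7].
4. `except ZeroDivisionError` is skipped (no exception was raised).
Result: [7, 7]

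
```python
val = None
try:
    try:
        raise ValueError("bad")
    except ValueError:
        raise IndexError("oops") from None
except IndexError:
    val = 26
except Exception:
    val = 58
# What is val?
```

Step-by-step execution trace:
1. Inner try raises ValueError; inner `except ValueError` catches it.
2. `raise IndexError(...) from None` raises IndexError (from None suppresses __context__, but the active exception is still IndexError).
3. Outer `except IndexError` matches → val = 26.
4. `except Exception` is not reached.
Result: 26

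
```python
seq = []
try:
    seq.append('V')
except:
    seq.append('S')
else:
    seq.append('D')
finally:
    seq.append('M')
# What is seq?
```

Step-by-step execution trace:
1. try: `seq.append('V')` → seq = ['V']. No exception raised.
2. `except` is skipped.
3. `else` runs: `seq.append('D')` → seq = ['V', 'D'].
4. `finally` always runs: `seq.append('M')` → seq = ['V', 'D', 'M'].
Result: ['V', 'D', 'M']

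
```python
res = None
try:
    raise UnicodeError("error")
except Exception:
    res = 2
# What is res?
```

Step-by-step execution trace:
1. `raise UnicodeError(...)` raises UnicodeError.
2. `except Exception` matches (UnicodeError is a subclass of Exception) → res = 2.
Result: 2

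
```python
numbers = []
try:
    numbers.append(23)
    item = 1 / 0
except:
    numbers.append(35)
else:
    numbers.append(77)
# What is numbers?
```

Step-by-step execution trace:
1. try: `numbers.append(23)` → numbers = [23].
2. `item = 1 / 0` raises ZeroDivisionError.
3. bare `except` matches → `numbers.append(35)` → numbers = [23, 35].
4. `else` is skipped (an exception was raised).
Result: [23, 35]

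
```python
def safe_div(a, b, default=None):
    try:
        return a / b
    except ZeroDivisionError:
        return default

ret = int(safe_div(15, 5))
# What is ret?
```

Step-by-step execution trace:
1. `safe_div(15, 5)` enters try: `return 15 / 5` → returns 3.0. No exception raised.
2. `except ZeroDivisionError` is skipped.
3. `int(3.0)` → 3 → ret = 3.
Result: 3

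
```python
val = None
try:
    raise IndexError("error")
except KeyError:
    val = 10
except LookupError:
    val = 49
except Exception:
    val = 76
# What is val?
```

Step-by-step execution trace:
1. `raise IndexError(...)` raises IndexError.
2. `except KeyError` does not match (IndexError is not a subclass of KeyError); skipped.
3. `except LookupError` matches (IndexError is a subclass of LookupError) → val = 49.
4. `except Exception` is not reached.
Result: 49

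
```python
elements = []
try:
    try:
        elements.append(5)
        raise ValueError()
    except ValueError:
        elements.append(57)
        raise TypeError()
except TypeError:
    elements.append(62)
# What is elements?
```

Step-by-step execution trace:
1. Inner try: `elements.append(5)` → elements = [5].
2. `raise ValueError()` raises ValueError.
3. Inner `except ValueError` matches → `elements.append(57)` → elements = [5, 57].
4. `raise TypeError()` raises TypeError; propagates to outer try.
5. Outer `except TypeError` matches → `elements.append(62)` → elements = [5, 57, 62].
Result: [5, 57, 62]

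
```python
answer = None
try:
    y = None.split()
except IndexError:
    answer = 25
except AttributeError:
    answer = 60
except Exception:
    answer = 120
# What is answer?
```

Step-by-step execution trace:
1. `y = None.split()` raises AttributeError.
2. `except IndexError` does not match AttributeError; skipped.
3. `except AttributeError` matches → answer = 60.
4. Remaining except clauses are skipped.
Result: 60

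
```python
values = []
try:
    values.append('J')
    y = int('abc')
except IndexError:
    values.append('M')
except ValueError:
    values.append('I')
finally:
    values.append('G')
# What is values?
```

Step-by-step execution trace:
1. try: `values.append('J')` → values = ['J'].
2. `y = int('abc')` raises ValueError.
3. `except IndexError` does not match ValueError; skipped.
4. `except ValueError` matches → `values.append('I')` → values = ['J', 'I'].
5. finally always runs: `values.append('G')` → values = ['J', 'I', 'G'].
Result: ['J', 'I', 'G']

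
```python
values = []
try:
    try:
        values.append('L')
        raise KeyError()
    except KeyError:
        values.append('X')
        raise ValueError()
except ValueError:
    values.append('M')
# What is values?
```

Step-by-step execution trace:
1. Inner try: `values.append('L')` → values = ['L'].
2. `raise KeyError()` raises KeyError.
3. Inner `except KeyError` matches → `values.append('X')` → values = ['L', 'X'].
4. `raise ValueError()` raises ValueError; propagates to outer try.
5. Outer `except ValueError` matches → `values.append('M')` → values = ['L', 'X', 'M'].
Result: ['L', 'X', 'M']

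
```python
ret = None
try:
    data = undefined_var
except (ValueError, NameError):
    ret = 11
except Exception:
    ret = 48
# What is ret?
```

Step-by-step execution trace:
1. `data = undefined_var` raises NameError.
2. `except (ValueError, NameError)` matches (NameError is in the tuple) → ret = 11.
3. `except Exception` is not reached.
Result: 11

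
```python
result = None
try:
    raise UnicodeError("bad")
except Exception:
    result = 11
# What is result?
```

Step-by-step execution trace:
1. `raise UnicodeError(...)` raises UnicodeError.
2. `except Exception` matches (UnicodeError is a subclass of Exception) → result = 11.
Result: 11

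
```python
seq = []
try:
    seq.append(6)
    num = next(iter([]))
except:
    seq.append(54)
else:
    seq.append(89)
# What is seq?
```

Step-by-step execution trace:
1. try: `seq.append(6)` → seq = [6].
2. `num = next(iter([]))` raises StopIteration.
3. bare `except` matches → `seq.append(54)` → seq = [6, 54].
4. `else` is skipped (an exception was raised).
Result: [6, 54]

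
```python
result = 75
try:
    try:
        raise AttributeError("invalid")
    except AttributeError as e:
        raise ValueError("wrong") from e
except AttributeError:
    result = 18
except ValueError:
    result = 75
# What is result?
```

Step-by-step execution trace:
1. Inner try raises AttributeError; inner `except AttributeError as e` catches it.
2. `raise ValueError(...) from e` raises ValueError (AttributeError is attached as __cause__, but only ValueError is active).
3. Outer `except AttributeError` does not match ValueError; skipped.
4. Outer `except ValueError` matches → result = 75.
Result: 75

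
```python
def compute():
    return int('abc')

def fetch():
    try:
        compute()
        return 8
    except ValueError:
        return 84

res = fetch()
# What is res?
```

Step-by-step execution trace:
1. `fetch()` calls `compute()`.
2. `compute()` evaluates `int('abc')`, which raises ValueError; it propagates to the caller.
3. `return 8` is not reached.
4. `except ValueError` in fetch matches → returns 84.
5. res = 84.
Result: 84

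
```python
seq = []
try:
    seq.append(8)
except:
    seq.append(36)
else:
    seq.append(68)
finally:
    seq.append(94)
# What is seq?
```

Step-by-step execution trace:
1. try: `seq.append(8)` → seq = [8]. No exception raised.
2. `except` is skipped.
3. `else` runs: `seq.append(68)` → seq = [8, 68].
4. `finally` always runs: `seq.append(94)` → seq = [8, 68, 94].
Result: [8, 68, 94]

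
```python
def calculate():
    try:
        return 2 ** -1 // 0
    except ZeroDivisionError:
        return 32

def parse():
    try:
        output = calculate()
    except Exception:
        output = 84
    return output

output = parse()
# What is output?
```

Step-by-step execution trace:
1. `parse()` calls `calculate()`.
2. In calculate: `2 ** -1 // 0` raises ZeroDivisionError; `except ZeroDivisionError` catches it → returns 32.
3. In parse: `output = calculate()` → output = 32. No exception reaches parse.
4. `except Exception` is skipped; parse returns 32.
5. output = 32.
Result: 32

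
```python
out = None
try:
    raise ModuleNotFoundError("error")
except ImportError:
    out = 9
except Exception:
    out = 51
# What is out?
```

Step-by-step execution trace:
1. `raise ModuleNotFoundError(...)` raises ModuleNotFoundError.
2. `except ImportError` matches (ModuleNotFoundError is a subclass of ImportError) → out = 9.
3. `except Exception` is not reached.
Result: 9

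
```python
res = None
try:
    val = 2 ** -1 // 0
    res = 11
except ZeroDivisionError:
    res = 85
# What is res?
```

Step-by-step execution trace:
1. `val = 2 ** -1 // 0` raises ZeroDivisionError.
2. `res = 11` is not reached.
3. `except ZeroDivisionError` matches → res = 85.
Result: 85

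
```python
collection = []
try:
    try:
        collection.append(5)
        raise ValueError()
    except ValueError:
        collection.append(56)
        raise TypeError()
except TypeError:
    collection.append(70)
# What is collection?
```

Step-by-step execution trace:
1. Inner try: `collection.append(5)` → collection = [5].
2. `raise ValueError()` raises ValueError.
3. Inner `except ValueError` matches → `collection.append(56)` → collection = [5, 56].
4. `raise TypeError()` raises TypeError; propagates to outer try.
5. Outer `except TypeError` matches → `collection.append(70)` → collection = [5, 56, 70].
Result: [5, 56, 70]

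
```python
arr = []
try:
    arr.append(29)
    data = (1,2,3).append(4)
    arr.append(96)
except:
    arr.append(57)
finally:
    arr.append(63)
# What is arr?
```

Step-by-step execution trace:
1. try: `arr.append(29)` → arr = [29].
2. `data = (1,2,3).append(4)` raises AttributeError; `arr.append(96)` is not reached.
3. bare `except` matches → `arr.append(57)` → arr = [29, 57].
4. finally always runs: `arr.append(63)` → arr = [29, 57, 63].
Result: [29, 57, 63]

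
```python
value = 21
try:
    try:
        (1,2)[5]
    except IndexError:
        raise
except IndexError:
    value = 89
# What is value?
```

Step-by-step execution trace:
1. Inner try: `(1,2)[5]` raises IndexError.
2. Inner `except IndexError` matches; bare `raise` re-raises the same IndexError.
3. Outer `except IndexError` matches → value = 89.
Result: 89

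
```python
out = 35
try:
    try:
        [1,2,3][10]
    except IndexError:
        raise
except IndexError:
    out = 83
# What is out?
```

Step-by-step execution trace:
1. Inner try: `[1,2,3][10]` raises IndexError.
2. Inner `except IndexError` matches; bare `raise` re-raises the same IndexError.
3. Outer `except IndexError` matches → out = 83.
Result: 83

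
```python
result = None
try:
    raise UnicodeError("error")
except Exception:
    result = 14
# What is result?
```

Step-by-step execution trace:
1. `raise UnicodeError(...)` raises UnicodeError.
2. `except Exception` matches (UnicodeError is a subclass of Exception) → result = 14.
Result: 14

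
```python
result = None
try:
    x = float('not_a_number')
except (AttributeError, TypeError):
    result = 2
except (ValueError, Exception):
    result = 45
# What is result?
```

Step-by-step execution trace:
1. `x = float('not_a_number')` raises ValueError.
2. `except (AttributeError, TypeError)` does not match ValueError; skipped.
3. `except (ValueError, Exception)` matches (ValueError is in the tuple) → result = 45.
Result: 45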